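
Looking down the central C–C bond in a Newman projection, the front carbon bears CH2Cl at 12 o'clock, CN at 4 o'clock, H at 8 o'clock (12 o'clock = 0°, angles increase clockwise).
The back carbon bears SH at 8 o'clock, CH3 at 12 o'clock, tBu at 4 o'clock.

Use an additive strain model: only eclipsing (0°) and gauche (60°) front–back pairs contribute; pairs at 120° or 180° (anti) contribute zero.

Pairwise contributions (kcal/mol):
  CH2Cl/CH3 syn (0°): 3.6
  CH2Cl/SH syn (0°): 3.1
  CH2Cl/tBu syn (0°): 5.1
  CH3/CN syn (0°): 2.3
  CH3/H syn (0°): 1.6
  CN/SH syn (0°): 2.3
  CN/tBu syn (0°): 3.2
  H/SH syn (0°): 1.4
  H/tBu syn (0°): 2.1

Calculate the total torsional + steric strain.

8.2 kcal/mol

This conformer is eclipsed. CH2Cl at 0° is eclipsed with CH3 at 0° (3.6); CN at 120° is eclipsed with tBu at 120° (3.2); H at 240° is eclipsed with SH at 240° (1.4). Total 8.2 kcal/mol.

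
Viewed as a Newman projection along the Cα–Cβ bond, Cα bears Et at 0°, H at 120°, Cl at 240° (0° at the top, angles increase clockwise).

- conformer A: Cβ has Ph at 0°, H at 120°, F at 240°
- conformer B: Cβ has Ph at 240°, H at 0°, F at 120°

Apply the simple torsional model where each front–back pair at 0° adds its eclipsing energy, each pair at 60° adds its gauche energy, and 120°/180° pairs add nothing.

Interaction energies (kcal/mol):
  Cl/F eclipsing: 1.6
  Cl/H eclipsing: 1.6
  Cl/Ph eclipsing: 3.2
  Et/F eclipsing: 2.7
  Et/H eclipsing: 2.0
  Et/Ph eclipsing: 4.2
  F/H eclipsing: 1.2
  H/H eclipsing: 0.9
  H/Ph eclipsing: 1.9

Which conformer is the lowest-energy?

A (eclipsed): Et(0°)/Ph(0°) eclipsed 4.2; H(120°)/H(120°) eclipsed 0.9; Cl(240°)/F(240°) eclipsed 1.6 → 6.7 kcal/mol.
B (eclipsed): Et(0°)/H(0°) eclipsed 2.0; H(120°)/F(120°) eclipsed 1.2; Cl(240°)/Ph(240°) eclipsed 3.2 → 6.4 kcal/mol.
B has the lowest total (6.4 kcal/mol).

B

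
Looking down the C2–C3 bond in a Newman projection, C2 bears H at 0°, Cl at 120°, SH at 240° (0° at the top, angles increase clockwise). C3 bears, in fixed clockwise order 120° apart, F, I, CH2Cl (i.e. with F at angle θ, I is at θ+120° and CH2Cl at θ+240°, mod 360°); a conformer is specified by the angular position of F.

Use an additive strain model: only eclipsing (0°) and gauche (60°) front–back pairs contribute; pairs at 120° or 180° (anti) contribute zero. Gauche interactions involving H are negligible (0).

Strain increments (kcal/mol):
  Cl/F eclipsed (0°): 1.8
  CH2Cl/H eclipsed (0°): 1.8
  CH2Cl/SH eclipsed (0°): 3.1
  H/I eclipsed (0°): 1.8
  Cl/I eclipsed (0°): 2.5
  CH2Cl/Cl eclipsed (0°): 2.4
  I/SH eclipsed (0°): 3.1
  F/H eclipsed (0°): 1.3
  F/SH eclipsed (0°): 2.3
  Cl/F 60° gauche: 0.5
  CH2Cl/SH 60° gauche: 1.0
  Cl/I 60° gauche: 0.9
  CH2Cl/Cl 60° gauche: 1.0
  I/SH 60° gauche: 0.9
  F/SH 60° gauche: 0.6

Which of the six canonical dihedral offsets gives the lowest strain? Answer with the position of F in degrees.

F at 0° (eclipsed): H–F eclipsed, Cl–I eclipsed, SH–CH2Cl eclipsed; 1.3 + 2.5 + 3.1 = 6.9 kcal/mol.
F at 60° (staggered): Cl–F gauche, Cl–I gauche, SH–I gauche, SH–CH2Cl gauche; 0.5 + 0.9 + 0.9 + 1.0 = 3.3 kcal/mol.
F at 120° (eclipsed): H–CH2Cl eclipsed, Cl–F eclipsed, SH–I eclipsed; 1.8 + 1.8 + 3.1 = 6.7 kcal/mol.
F at 180° (staggered): Cl–F gauche, Cl–CH2Cl gauche, SH–F gauche, SH–I gauche; 0.5 + 1.0 + 0.6 + 0.9 = 3.0 kcal/mol.
F at 240° (eclipsed): H–I eclipsed, Cl–CH2Cl eclipsed, SH–F eclipsed; 1.8 + 2.4 + 2.3 = 6.5 kcal/mol.
F at 300° (staggered): Cl–I gauche, Cl–CH2Cl gauche, SH–F gauche, SH–CH2Cl gauche; 0.9 + 1.0 + 0.6 + 1.0 = 3.5 kcal/mol.
The minimum (3.0 kcal/mol) occurs with F at 180°.

180°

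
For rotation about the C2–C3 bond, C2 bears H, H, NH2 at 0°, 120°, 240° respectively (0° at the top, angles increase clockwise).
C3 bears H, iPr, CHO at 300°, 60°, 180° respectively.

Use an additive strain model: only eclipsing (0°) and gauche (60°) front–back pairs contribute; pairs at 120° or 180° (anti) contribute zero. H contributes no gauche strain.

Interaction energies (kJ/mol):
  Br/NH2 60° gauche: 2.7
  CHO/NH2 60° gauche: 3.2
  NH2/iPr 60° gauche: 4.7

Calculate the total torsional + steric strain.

This conformer (staggered): NH2–CHO gauche; 3.2 = 3.2 kJ/mol.

3.2 kJ/mol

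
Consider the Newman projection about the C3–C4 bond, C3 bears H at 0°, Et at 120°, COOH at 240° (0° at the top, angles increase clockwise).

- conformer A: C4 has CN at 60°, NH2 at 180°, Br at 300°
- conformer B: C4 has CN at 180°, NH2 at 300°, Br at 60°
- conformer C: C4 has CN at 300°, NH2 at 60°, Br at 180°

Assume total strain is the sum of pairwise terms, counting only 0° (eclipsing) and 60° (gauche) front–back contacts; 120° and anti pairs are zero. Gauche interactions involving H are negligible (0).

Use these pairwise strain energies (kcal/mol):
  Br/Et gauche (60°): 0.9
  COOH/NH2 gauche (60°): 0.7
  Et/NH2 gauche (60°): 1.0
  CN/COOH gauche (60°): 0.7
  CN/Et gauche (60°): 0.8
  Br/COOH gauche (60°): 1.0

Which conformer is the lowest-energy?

B

A (staggered): Et(120°)/CN(60°) gauche 0.8; Et(120°)/NH2(180°) gauche 1.0; COOH(240°)/NH2(180°) gauche 0.7; COOH(240°)/Br(300°) gauche 1.0 → 3.5 kcal/mol.
B (staggered): Et(120°)/CN(180°) gauche 0.8; Et(120°)/Br(60°) gauche 0.9; COOH(240°)/CN(180°) gauche 0.7; COOH(240°)/NH2(300°) gauche 0.7 → 3.1 kcal/mol.
C (staggered): Et(120°)/NH2(60°) gauche 1.0; Et(120°)/Br(180°) gauche 0.9; COOH(240°)/CN(300°) gauche 0.7; COOH(240°)/Br(180°) gauche 1.0 → 3.6 kcal/mol.
B has the lowest total (3.1 kcal/mol).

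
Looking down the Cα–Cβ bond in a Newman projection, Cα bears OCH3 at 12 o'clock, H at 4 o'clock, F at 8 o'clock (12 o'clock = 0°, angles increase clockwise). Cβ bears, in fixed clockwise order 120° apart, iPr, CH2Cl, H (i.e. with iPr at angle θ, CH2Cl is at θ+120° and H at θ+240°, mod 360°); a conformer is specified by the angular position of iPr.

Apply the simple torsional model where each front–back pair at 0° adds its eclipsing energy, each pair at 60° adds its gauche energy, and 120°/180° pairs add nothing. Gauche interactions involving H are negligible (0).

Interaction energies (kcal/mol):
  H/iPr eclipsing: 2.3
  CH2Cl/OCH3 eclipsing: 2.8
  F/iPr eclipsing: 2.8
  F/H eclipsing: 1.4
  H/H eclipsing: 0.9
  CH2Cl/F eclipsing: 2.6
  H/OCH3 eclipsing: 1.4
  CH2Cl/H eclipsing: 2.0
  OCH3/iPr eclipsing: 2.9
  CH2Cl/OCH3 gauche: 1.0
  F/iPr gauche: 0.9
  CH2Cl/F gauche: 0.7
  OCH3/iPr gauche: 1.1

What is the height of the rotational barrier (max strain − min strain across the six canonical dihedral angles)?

iPr at 0° (eclipsed): OCH3(0°)/iPr(0°) eclipsed 2.9; H(120°)/CH2Cl(120°) eclipsed 2.0; F(240°)/H(240°) eclipsed 1.4 → 6.3 kcal/mol.
iPr at 60° (staggered): OCH3(0°)/iPr(60°) gauche 1.1; F(240°)/CH2Cl(180°) gauche 0.7 → 1.8 kcal/mol.
iPr at 120° (eclipsed): OCH3(0°)/H(0°) eclipsed 1.4; H(120°)/iPr(120°) eclipsed 2.3; F(240°)/CH2Cl(240°) eclipsed 2.6 → 6.3 kcal/mol.
iPr at 180° (staggered): OCH3(0°)/CH2Cl(300°) gauche 1.0; F(240°)/iPr(180°) gauche 0.9; F(240°)/CH2Cl(300°) gauche 0.7 → 2.6 kcal/mol.
iPr at 240° (eclipsed): OCH3(0°)/CH2Cl(0°) eclipsed 2.8; H(120°)/H(120°) eclipsed 0.9; F(240°)/iPr(240°) eclipsed 2.8 → 6.5 kcal/mol.
iPr at 300° (staggered): OCH3(0°)/iPr(300°) gauche 1.1; OCH3(0°)/CH2Cl(60°) gauche 1.0; F(240°)/iPr(300°) gauche 0.9 → 3.0 kcal/mol.
Max at 240° (6.5 kcal/mol), min at 60° (1.8 kcal/mol); barrier = 4.7 kcal/mol.

4.7 kcal/mol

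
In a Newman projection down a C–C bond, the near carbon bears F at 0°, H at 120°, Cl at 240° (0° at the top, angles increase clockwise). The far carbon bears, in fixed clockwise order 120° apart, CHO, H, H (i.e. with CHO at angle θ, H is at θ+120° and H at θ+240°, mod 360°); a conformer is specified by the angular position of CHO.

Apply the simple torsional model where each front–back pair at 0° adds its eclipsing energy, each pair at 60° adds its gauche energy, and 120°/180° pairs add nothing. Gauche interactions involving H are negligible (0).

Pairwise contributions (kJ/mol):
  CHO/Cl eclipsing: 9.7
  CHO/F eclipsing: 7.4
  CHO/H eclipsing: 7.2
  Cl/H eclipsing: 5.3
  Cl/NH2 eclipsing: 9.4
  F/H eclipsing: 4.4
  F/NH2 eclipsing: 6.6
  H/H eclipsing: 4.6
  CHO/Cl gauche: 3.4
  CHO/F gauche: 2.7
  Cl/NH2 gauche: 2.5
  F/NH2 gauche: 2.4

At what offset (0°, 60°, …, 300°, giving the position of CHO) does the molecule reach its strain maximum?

CHO at 0° is eclipsed. F at 0° is eclipsed with CHO at 0° (7.4); H at 120° is eclipsed with H at 120° (4.6); Cl at 240° is eclipsed with H at 240° (5.3). Total 17.3 kJ/mol.
CHO at 60° is staggered. F at 0° is gauche with CHO at 60° (2.7). Total 2.7 kJ/mol.
CHO at 120° is eclipsed. F at 0° is eclipsed with H at 0° (4.4); H at 120° is eclipsed with CHO at 120° (7.2); Cl at 240° is eclipsed with H at 240° (5.3). Total 16.9 kJ/mol.
CHO at 180° is staggered. Cl at 240° is gauche with CHO at 180° (3.4). Total 3.4 kJ/mol.
CHO at 240° is eclipsed. F at 0° is eclipsed with H at 0° (4.4); H at 120° is eclipsed with H at 120° (4.6); Cl at 240° is eclipsed with CHO at 240° (9.7). Total 18.7 kJ/mol.
CHO at 300° is staggered. F at 0° is gauche with CHO at 300° (2.7); Cl at 240° is gauche with CHO at 300° (3.4). Total 6.1 kJ/mol.
The maximum (18.7 kJ/mol) occurs with CHO at 240°.

240°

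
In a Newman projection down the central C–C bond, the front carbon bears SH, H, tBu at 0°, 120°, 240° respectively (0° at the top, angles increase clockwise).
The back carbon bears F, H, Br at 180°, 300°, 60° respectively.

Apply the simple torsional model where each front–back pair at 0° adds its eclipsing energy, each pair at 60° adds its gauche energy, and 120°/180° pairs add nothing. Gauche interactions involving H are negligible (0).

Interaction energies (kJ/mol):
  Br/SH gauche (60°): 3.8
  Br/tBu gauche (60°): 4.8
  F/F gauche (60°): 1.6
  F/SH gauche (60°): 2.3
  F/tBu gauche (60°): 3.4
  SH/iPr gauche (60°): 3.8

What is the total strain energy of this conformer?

7.2 kJ/mol

This conformer is staggered. SH at 0° is gauche with Br at 60° (3.8); tBu at 240° is gauche with F at 180° (3.4). Total 7.2 kJ/mol.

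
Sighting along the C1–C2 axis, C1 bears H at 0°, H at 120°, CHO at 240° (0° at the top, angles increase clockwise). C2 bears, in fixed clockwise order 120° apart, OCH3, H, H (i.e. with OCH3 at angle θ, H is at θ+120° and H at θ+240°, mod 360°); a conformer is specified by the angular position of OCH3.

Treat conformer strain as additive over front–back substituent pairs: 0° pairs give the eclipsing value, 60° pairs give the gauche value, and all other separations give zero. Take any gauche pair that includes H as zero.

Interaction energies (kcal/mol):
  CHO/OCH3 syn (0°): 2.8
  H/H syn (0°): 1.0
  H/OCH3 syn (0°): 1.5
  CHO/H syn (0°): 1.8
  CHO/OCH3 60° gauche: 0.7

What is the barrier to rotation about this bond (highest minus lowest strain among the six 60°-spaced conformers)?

OCH3 at 0° is eclipsed. H at 0° is eclipsed with OCH3 at 0° (1.5); H at 120° is eclipsed with H at 120° (1.0); CHO at 240° is eclipsed with H at 240° (1.8). Total 4.3 kcal/mol.
OCH3 at 60° (staggered): no non-H gauche contacts → 0.0 kcal/mol.
OCH3 at 120° is eclipsed. H at 0° is eclipsed with H at 0° (1.0); H at 120° is eclipsed with OCH3 at 120° (1.5); CHO at 240° is eclipsed with H at 240° (1.8). Total 4.3 kcal/mol.
OCH3 at 180° is staggered. CHO at 240° is gauche with OCH3 at 180° (0.7). Total 0.7 kcal/mol.
OCH3 at 240° is eclipsed. H at 0° is eclipsed with H at 0° (1.0); H at 120° is eclipsed with H at 120° (1.0); CHO at 240° is eclipsed with OCH3 at 240° (2.8). Total 4.8 kcal/mol.
OCH3 at 300° is staggered. CHO at 240° is gauche with OCH3 at 300° (0.7). Total 0.7 kcal/mol.
Max at 240° (4.8 kcal/mol), min at 60° (0.0 kcal/mol); barrier = 4.8 kcal/mol.

4.8 kcal/mol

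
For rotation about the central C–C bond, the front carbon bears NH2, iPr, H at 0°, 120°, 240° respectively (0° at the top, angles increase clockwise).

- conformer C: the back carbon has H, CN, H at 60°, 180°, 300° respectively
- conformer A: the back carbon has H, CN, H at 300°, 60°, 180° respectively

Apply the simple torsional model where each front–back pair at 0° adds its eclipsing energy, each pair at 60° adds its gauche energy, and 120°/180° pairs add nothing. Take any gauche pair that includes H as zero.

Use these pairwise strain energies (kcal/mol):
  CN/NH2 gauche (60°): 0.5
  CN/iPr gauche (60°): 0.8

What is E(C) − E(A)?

C (staggered): iPr(120°)/CN(180°) gauche 0.8 → 0.8 kcal/mol.
A (staggered): NH2(0°)/CN(60°) gauche 0.5; iPr(120°)/CN(60°) gauche 0.8 → 1.3 kcal/mol.
E(C) − E(A) = 0.8 − 1.3 = -0.5 kcal/mol.

-0.5 kcal/mol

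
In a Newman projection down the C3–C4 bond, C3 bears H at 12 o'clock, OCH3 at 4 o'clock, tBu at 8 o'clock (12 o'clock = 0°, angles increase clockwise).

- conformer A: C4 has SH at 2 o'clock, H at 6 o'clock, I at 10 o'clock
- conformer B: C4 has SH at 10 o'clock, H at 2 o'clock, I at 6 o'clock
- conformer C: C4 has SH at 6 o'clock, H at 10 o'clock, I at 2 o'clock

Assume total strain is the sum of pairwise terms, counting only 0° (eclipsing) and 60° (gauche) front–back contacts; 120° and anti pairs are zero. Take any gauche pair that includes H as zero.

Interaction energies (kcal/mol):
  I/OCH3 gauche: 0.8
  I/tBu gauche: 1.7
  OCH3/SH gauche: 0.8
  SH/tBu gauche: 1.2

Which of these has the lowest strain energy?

A

A (staggered): OCH3(120°)/SH(60°) gauche 0.8; tBu(240°)/I(300°) gauche 1.7 → 2.5 kcal/mol.
B (staggered): OCH3(120°)/I(180°) gauche 0.8; tBu(240°)/SH(300°) gauche 1.2; tBu(240°)/I(180°) gauche 1.7 → 3.7 kcal/mol.
C (staggered): OCH3(120°)/SH(180°) gauche 0.8; OCH3(120°)/I(60°) gauche 0.8; tBu(240°)/SH(180°) gauche 1.2 → 2.8 kcal/mol.
A has the lowest total (2.5 kcal/mol).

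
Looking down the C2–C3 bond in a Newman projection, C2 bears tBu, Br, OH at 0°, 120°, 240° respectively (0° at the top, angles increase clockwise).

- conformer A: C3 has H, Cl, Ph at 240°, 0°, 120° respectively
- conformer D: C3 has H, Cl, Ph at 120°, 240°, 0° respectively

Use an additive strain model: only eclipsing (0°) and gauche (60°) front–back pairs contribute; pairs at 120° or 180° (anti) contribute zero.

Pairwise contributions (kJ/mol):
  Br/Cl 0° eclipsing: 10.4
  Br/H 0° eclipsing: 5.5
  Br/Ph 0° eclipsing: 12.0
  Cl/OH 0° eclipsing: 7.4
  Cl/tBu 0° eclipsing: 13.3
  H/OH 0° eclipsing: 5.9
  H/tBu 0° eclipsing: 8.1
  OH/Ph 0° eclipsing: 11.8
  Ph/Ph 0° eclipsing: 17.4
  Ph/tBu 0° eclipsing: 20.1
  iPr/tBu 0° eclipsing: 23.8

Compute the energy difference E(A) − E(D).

-1.8 kJ/mol

A (eclipsed): tBu–Cl eclipsed, Br–Ph eclipsed, OH–H eclipsed; 13.3 + 12.0 + 5.9 = 31.2 kJ/mol.
D (eclipsed): tBu–Ph eclipsed, Br–H eclipsed, OH–Cl eclipsed; 20.1 + 5.5 + 7.4 = 33.0 kJ/mol.
E(A) − E(D) = 31.2 − 33.0 = -1.8 kJ/mol.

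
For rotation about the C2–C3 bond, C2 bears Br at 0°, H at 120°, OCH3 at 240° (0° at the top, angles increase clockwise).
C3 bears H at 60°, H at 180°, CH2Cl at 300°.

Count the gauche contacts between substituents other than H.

2

Non-H gauche pairs: Br(0°)/CH2Cl(300°); OCH3(240°)/CH2Cl(300°) — 2 interactions.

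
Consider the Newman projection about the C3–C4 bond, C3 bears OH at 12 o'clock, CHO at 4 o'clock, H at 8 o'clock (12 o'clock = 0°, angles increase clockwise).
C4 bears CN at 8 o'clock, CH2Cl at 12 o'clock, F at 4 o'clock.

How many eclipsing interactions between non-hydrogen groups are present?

2

Non-H eclipsing pairs: OH(0°)/CH2Cl(0°); CHO(120°)/F(120°) — 2 interactions.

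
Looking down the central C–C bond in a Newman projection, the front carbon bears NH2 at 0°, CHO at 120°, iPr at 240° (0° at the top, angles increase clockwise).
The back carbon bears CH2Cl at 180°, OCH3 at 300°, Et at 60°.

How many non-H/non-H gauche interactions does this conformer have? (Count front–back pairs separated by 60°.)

6

Non-H gauche pairs: NH2(0°)/OCH3(300°); NH2(0°)/Et(60°); CHO(120°)/CH2Cl(180°); CHO(120°)/Et(60°); iPr(240°)/CH2Cl(180°); iPr(240°)/OCH3(300°) — 6 interactions.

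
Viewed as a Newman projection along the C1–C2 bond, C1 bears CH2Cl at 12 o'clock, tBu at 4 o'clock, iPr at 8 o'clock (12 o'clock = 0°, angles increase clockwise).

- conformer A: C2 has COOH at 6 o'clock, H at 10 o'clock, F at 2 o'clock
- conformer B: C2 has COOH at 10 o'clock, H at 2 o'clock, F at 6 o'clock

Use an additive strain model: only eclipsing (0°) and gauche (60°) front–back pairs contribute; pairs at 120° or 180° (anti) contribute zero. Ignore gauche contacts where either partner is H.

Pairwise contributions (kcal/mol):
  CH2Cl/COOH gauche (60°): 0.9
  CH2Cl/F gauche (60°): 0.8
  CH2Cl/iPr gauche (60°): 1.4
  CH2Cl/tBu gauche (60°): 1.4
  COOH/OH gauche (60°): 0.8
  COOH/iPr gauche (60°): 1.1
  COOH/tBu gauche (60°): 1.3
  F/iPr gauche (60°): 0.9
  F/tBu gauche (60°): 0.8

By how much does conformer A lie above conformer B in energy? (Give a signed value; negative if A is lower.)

+0.3 kcal/mol

A is staggered. CH2Cl at 0° is gauche with F at 60° (0.8); tBu at 120° is gauche with COOH at 180° (1.3); tBu at 120° is gauche with F at 60° (0.8); iPr at 240° is gauche with COOH at 180° (1.1). Total 4.0 kcal/mol.
B is staggered. CH2Cl at 0° is gauche with COOH at 300° (0.9); tBu at 120° is gauche with F at 180° (0.8); iPr at 240° is gauche with COOH at 300° (1.1); iPr at 240° is gauche with F at 180° (0.9). Total 3.7 kcal/mol.
E(A) − E(B) = 4.0 − 3.7 = +0.3 kcal/mol.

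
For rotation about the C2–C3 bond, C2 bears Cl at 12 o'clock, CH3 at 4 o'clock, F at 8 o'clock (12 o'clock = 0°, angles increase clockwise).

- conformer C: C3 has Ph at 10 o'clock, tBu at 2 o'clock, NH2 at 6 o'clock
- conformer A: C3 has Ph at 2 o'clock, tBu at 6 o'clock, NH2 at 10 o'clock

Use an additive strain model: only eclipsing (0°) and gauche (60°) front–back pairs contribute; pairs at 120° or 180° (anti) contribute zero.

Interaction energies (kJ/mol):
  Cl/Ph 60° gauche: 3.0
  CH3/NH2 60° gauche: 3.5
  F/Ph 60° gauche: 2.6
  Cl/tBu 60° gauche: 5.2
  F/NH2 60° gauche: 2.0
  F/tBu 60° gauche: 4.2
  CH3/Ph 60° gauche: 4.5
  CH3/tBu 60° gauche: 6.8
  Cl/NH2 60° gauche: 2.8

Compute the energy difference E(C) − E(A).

-0.2 kJ/mol

C is staggered. Cl at 0° is gauche with Ph at 300° (3.0); Cl at 0° is gauche with tBu at 60° (5.2); CH3 at 120° is gauche with tBu at 60° (6.8); CH3 at 120° is gauche with NH2 at 180° (3.5); F at 240° is gauche with Ph at 300° (2.6); F at 240° is gauche with NH2 at 180° (2.0). Total 23.1 kJ/mol.
A is staggered. Cl at 0° is gauche with Ph at 60° (3.0); Cl at 0° is gauche with NH2 at 300° (2.8); CH3 at 120° is gauche with Ph at 60° (4.5); CH3 at 120° is gauche with tBu at 180° (6.8); F at 240° is gauche with tBu at 180° (4.2); F at 240° is gauche with NH2 at 300° (2.0). Total 23.3 kJ/mol.
E(C) − E(A) = 23.1 − 23.3 = -0.2 kJ/mol.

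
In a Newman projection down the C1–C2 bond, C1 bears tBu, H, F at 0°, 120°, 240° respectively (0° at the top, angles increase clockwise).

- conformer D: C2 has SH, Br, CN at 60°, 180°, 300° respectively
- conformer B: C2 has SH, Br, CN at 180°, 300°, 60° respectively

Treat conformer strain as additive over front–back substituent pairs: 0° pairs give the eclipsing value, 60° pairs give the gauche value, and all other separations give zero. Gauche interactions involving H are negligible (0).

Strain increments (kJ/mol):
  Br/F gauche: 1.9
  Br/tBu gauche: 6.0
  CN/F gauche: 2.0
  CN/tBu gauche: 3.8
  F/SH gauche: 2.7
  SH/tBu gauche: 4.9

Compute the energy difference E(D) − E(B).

-1.8 kJ/mol

D (staggered): tBu(0°)/SH(60°) gauche 4.9; tBu(0°)/CN(300°) gauche 3.8; F(240°)/Br(180°) gauche 1.9; F(240°)/CN(300°) gauche 2.0 → 12.6 kJ/mol.
B (staggered): tBu(0°)/Br(300°) gauche 6.0; tBu(0°)/CN(60°) gauche 3.8; F(240°)/SH(180°) gauche 2.7; F(240°)/Br(300°) gauche 1.9 → 14.4 kJ/mol.
E(D) − E(B) = 12.6 − 14.4 = -1.8 kJ/mol.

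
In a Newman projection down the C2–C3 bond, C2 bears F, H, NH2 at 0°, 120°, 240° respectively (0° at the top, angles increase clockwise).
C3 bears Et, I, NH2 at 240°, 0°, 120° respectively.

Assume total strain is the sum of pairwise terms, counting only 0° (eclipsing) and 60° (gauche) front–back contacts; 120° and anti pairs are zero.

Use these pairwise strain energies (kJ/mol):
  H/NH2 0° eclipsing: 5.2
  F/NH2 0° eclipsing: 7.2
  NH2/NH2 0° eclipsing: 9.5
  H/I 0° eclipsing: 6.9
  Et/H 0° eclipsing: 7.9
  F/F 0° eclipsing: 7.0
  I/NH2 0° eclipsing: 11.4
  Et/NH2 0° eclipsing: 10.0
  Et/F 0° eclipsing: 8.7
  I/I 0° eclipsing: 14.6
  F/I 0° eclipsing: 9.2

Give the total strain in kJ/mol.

24.4 kJ/mol

This conformer (eclipsed): F(0°)/I(0°) eclipsed 9.2; H(120°)/NH2(120°) eclipsed 5.2; NH2(240°)/Et(240°) eclipsed 10.0 → 24.4 kJ/mol.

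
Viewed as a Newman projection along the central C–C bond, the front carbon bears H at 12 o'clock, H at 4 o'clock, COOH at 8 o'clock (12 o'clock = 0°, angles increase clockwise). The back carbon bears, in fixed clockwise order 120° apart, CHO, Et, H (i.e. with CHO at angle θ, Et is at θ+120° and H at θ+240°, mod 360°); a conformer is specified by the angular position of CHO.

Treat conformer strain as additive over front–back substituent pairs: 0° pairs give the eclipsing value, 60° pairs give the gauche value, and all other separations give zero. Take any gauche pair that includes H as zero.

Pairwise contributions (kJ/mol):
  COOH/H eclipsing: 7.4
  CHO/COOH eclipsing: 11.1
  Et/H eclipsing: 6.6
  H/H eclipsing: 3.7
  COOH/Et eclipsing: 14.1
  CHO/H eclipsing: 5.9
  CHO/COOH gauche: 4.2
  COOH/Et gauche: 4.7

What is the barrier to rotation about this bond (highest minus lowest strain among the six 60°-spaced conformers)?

CHO at 0° is eclipsed. H at 0° is eclipsed with CHO at 0° (5.9); H at 120° is eclipsed with Et at 120° (6.6); COOH at 240° is eclipsed with H at 240° (7.4). Total 19.9 kJ/mol.
CHO at 60° is staggered. COOH at 240° is gauche with Et at 180° (4.7). Total 4.7 kJ/mol.
CHO at 120° is eclipsed. H at 0° is eclipsed with H at 0° (3.7); H at 120° is eclipsed with CHO at 120° (5.9); COOH at 240° is eclipsed with Et at 240° (14.1). Total 23.7 kJ/mol.
CHO at 180° is staggered. COOH at 240° is gauche with CHO at 180° (4.2); COOH at 240° is gauche with Et at 300° (4.7). Total 8.9 kJ/mol.
CHO at 240° is eclipsed. H at 0° is eclipsed with Et at 0° (6.6); H at 120° is eclipsed with H at 120° (3.7); COOH at 240° is eclipsed with CHO at 240° (11.1). Total 21.4 kJ/mol.
CHO at 300° is staggered. COOH at 240° is gauche with CHO at 300° (4.2). Total 4.2 kJ/mol.
Max at 120° (23.7 kJ/mol), min at 300° (4.2 kJ/mol); barrier = 19.5 kJ/mol.

19.5 kJ/mol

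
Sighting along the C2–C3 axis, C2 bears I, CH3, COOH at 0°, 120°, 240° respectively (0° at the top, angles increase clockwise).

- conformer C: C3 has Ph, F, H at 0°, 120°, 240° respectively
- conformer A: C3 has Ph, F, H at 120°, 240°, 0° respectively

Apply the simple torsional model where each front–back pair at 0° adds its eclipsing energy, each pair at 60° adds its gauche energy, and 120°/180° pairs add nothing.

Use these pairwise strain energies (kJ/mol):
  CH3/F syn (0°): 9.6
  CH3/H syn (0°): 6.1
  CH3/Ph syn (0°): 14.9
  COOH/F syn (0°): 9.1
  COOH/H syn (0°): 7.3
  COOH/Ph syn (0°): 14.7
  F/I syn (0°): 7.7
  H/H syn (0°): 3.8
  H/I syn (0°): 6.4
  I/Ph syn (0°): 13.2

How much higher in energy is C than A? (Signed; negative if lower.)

-0.3 kJ/mol

C (eclipsed): I–Ph eclipsed, CH3–F eclipsed, COOH–H eclipsed; 13.2 + 9.6 + 7.3 = 30.1 kJ/mol.
A (eclipsed): I–H eclipsed, CH3–Ph eclipsed, COOH–F eclipsed; 6.4 + 14.9 + 9.1 = 30.4 kJ/mol.
E(C) − E(A) = 30.1 − 30.4 = -0.3 kJ/mol.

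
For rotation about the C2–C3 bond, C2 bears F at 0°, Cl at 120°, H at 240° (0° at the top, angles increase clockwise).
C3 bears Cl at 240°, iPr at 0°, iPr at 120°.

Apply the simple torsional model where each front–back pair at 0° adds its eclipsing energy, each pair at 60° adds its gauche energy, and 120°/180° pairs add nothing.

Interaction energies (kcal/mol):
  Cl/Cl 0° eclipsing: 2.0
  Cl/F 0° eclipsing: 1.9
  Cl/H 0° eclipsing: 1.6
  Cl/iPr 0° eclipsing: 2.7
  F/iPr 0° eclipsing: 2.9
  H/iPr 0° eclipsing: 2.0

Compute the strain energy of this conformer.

This conformer is eclipsed. F at 0° is eclipsed with iPr at 0° (2.9); Cl at 120° is eclipsed with iPr at 120° (2.7); H at 240° is eclipsed with Cl at 240° (1.6). Total 7.2 kcal/mol.

7.2 kcal/mol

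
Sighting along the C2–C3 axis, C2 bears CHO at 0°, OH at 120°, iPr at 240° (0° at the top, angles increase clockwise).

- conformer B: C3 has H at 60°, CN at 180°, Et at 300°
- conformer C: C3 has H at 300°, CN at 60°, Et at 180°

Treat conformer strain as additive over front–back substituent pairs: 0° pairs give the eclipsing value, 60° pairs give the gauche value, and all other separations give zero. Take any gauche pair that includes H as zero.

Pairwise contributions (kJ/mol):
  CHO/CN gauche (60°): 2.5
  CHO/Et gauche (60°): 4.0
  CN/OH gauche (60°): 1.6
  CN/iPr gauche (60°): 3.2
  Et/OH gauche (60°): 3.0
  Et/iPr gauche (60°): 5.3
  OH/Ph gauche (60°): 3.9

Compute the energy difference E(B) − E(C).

+1.7 kJ/mol

B (staggered): CHO(0°)/Et(300°) gauche 4.0; OH(120°)/CN(180°) gauche 1.6; iPr(240°)/CN(180°) gauche 3.2; iPr(240°)/Et(300°) gauche 5.3 → 14.1 kJ/mol.
C (staggered): CHO(0°)/CN(60°) gauche 2.5; OH(120°)/CN(60°) gauche 1.6; OH(120°)/Et(180°) gauche 3.0; iPr(240°)/Et(180°) gauche 5.3 → 12.4 kJ/mol.
E(B) − E(C) = 14.1 − 12.4 = +1.7 kJ/mol.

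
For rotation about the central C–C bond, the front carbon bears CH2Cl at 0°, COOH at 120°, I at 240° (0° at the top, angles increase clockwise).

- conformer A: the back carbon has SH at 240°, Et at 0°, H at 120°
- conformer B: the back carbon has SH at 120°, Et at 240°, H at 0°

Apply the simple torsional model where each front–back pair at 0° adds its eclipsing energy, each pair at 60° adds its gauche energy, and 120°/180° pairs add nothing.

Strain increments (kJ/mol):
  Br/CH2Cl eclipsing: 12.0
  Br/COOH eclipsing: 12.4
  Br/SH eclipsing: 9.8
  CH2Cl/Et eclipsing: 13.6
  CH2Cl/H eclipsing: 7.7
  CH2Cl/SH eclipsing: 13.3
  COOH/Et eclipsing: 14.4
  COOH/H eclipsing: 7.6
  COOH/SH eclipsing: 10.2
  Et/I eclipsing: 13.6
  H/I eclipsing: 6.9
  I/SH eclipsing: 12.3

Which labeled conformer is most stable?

B

A is eclipsed. CH2Cl at 0° is eclipsed with Et at 0° (13.6); COOH at 120° is eclipsed with H at 120° (7.6); I at 240° is eclipsed with SH at 240° (12.3). Total 33.5 kJ/mol.
B is eclipsed. CH2Cl at 0° is eclipsed with H at 0° (7.7); COOH at 120° is eclipsed with SH at 120° (10.2); I at 240° is eclipsed with Et at 240° (13.6). Total 31.5 kJ/mol.
B has the lowest total (31.5 kJ/mol).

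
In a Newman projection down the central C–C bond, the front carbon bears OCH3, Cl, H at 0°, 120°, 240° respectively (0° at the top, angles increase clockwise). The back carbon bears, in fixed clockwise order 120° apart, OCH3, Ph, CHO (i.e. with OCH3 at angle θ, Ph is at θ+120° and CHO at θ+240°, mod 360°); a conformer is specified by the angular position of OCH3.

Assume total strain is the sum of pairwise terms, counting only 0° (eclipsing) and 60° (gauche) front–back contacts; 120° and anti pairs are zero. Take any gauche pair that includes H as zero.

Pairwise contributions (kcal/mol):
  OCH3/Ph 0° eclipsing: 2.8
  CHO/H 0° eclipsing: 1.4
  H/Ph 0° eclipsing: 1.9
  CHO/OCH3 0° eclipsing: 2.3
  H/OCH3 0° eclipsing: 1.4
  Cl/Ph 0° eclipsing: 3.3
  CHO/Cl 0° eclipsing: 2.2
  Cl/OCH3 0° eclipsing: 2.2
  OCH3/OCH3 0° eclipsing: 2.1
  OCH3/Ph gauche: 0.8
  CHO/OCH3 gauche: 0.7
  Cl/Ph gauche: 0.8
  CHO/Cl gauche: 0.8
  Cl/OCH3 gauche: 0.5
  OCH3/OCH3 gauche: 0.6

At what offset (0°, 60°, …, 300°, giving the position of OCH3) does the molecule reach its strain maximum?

0°

OCH3 at 0° (eclipsed): OCH3(0°)/OCH3(0°) eclipsed 2.1; Cl(120°)/Ph(120°) eclipsed 3.3; H(240°)/CHO(240°) eclipsed 1.4 → 6.8 kcal/mol.
OCH3 at 60° (staggered): OCH3(0°)/OCH3(60°) gauche 0.6; OCH3(0°)/CHO(300°) gauche 0.7; Cl(120°)/OCH3(60°) gauche 0.5; Cl(120°)/Ph(180°) gauche 0.8 → 2.6 kcal/mol.
OCH3 at 120° (eclipsed): OCH3(0°)/CHO(0°) eclipsed 2.3; Cl(120°)/OCH3(120°) eclipsed 2.2; H(240°)/Ph(240°) eclipsed 1.9 → 6.4 kcal/mol.
OCH3 at 180° (staggered): OCH3(0°)/Ph(300°) gauche 0.8; OCH3(0°)/CHO(60°) gauche 0.7; Cl(120°)/OCH3(180°) gauche 0.5; Cl(120°)/CHO(60°) gauche 0.8 → 2.8 kcal/mol.
OCH3 at 240° (eclipsed): OCH3(0°)/Ph(0°) eclipsed 2.8; Cl(120°)/CHO(120°) eclipsed 2.2; H(240°)/OCH3(240°) eclipsed 1.4 → 6.4 kcal/mol.
OCH3 at 300° (staggered): OCH3(0°)/OCH3(300°) gauche 0.6; OCH3(0°)/Ph(60°) gauche 0.8; Cl(120°)/Ph(60°) gauche 0.8; Cl(120°)/CHO(180°) gauche 0.8 → 3.0 kcal/mol.
The maximum (6.8 kcal/mol) occurs with OCH3 at 0°.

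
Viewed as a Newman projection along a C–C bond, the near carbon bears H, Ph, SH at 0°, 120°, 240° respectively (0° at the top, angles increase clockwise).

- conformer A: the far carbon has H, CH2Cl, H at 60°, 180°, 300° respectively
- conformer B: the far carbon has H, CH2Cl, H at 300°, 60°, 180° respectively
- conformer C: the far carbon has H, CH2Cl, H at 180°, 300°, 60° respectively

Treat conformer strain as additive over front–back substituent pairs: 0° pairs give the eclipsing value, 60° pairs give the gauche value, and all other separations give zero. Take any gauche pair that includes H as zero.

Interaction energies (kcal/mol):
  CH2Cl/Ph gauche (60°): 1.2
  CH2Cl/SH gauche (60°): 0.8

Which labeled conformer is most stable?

A (staggered): Ph–CH2Cl gauche, SH–CH2Cl gauche; 1.2 + 0.8 = 2.0 kcal/mol.
B (staggered): Ph–CH2Cl gauche; 1.2 = 1.2 kcal/mol.
C (staggered): SH–CH2Cl gauche; 0.8 = 0.8 kcal/mol.
C has the lowest total (0.8 kcal/mol).

C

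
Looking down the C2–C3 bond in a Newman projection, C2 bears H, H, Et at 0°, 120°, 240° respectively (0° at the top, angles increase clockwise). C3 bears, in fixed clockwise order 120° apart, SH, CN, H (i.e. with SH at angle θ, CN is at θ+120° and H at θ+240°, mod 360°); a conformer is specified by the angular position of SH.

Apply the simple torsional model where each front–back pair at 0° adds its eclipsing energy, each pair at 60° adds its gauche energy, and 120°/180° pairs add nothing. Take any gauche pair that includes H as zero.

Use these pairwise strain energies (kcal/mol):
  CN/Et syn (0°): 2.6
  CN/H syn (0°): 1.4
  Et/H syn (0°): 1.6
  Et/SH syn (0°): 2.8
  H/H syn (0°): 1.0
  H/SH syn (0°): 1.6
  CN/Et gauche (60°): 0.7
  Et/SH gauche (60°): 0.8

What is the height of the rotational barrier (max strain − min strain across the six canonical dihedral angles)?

4.5 kcal/mol

SH at 0° (eclipsed): H(0°)/SH(0°) eclipsed 1.6; H(120°)/CN(120°) eclipsed 1.4; Et(240°)/H(240°) eclipsed 1.6 → 4.6 kcal/mol.
SH at 60° (staggered): Et(240°)/CN(180°) gauche 0.7 → 0.7 kcal/mol.
SH at 120° (eclipsed): H(0°)/H(0°) eclipsed 1.0; H(120°)/SH(120°) eclipsed 1.6; Et(240°)/CN(240°) eclipsed 2.6 → 5.2 kcal/mol.
SH at 180° (staggered): Et(240°)/SH(180°) gauche 0.8; Et(240°)/CN(300°) gauche 0.7 → 1.5 kcal/mol.
SH at 240° (eclipsed): H(0°)/CN(0°) eclipsed 1.4; H(120°)/H(120°) eclipsed 1.0; Et(240°)/SH(240°) eclipsed 2.8 → 5.2 kcal/mol.
SH at 300° (staggered): Et(240°)/SH(300°) gauche 0.8 → 0.8 kcal/mol.
Max at 120° (5.2 kcal/mol), min at 60° (0.7 kcal/mol); barrier = 4.5 kcal/mol.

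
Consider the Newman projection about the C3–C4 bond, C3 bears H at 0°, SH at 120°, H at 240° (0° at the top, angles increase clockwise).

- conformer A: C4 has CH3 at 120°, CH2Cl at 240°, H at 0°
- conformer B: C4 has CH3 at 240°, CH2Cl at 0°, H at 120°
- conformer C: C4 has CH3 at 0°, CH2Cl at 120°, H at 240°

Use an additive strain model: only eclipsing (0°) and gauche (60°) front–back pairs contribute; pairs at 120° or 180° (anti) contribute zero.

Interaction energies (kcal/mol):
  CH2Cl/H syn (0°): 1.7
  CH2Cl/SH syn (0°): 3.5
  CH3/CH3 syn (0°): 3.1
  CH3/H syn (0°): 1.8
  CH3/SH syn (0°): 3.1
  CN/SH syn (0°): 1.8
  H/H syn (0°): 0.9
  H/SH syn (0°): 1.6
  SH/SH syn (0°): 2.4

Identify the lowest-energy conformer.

B

A is eclipsed. H at 0° is eclipsed with H at 0° (0.9); SH at 120° is eclipsed with CH3 at 120° (3.1); H at 240° is eclipsed with CH2Cl at 240° (1.7). Total 5.7 kcal/mol.
B is eclipsed. H at 0° is eclipsed with CH2Cl at 0° (1.7); SH at 120° is eclipsed with H at 120° (1.6); H at 240° is eclipsed with CH3 at 240° (1.8). Total 5.1 kcal/mol.
C is eclipsed. H at 0° is eclipsed with CH3 at 0° (1.8); SH at 120° is eclipsed with CH2Cl at 120° (3.5); H at 240° is eclipsed with H at 240° (0.9). Total 6.2 kcal/mol.
B has the lowest total (5.1 kcal/mol).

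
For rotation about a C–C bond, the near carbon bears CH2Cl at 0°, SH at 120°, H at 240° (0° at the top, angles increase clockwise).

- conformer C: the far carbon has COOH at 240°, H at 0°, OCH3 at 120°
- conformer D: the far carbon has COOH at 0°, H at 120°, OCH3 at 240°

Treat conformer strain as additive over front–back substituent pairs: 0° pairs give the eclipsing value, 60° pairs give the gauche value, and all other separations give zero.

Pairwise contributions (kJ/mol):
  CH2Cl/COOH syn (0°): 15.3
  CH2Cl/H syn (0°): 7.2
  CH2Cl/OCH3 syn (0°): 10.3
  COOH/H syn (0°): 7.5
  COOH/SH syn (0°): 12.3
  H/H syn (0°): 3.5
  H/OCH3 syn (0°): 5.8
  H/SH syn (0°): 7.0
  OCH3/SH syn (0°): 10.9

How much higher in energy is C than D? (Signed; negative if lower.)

C (eclipsed): CH2Cl–H eclipsed, SH–OCH3 eclipsed, H–COOH eclipsed; 7.2 + 10.9 + 7.5 = 25.6 kJ/mol.
D (eclipsed): CH2Cl–COOH eclipsed, SH–H eclipsed, H–OCH3 eclipsed; 15.3 + 7.0 + 5.8 = 28.1 kJ/mol.
E(C) − E(D) = 25.6 − 28.1 = -2.5 kJ/mol.

-2.5 kJ/mol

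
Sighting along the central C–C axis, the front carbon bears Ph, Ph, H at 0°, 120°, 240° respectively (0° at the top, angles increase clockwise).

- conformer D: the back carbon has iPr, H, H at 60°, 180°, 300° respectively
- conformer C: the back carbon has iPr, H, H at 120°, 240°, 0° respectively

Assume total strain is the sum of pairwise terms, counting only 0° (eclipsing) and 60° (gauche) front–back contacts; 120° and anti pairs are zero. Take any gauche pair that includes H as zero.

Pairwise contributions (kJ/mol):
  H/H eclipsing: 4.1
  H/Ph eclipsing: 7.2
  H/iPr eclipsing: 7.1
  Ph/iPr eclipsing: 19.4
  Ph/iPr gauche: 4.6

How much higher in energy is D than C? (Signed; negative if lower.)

-21.5 kJ/mol

D (staggered): Ph(0°)/iPr(60°) gauche 4.6; Ph(120°)/iPr(60°) gauche 4.6 → 9.2 kJ/mol.
C (eclipsed): Ph(0°)/H(0°) eclipsed 7.2; Ph(120°)/iPr(120°) eclipsed 19.4; H(240°)/H(240°) eclipsed 4.1 → 30.7 kJ/mol.
E(D) − E(C) = 9.2 − 30.7 = -21.5 kJ/mol.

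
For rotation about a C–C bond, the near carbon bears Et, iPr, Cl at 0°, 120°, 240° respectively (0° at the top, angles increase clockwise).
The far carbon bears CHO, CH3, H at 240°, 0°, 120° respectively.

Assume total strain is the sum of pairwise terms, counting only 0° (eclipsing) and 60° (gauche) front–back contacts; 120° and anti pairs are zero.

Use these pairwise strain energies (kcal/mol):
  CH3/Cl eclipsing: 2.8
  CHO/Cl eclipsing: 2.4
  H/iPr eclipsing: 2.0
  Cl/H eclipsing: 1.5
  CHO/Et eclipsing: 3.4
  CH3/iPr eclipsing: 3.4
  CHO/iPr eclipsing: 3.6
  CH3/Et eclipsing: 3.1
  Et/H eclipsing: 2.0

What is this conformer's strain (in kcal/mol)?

7.5 kcal/mol

This conformer (eclipsed): Et(0°)/CH3(0°) eclipsed 3.1; iPr(120°)/H(120°) eclipsed 2.0; Cl(240°)/CHO(240°) eclipsed 2.4 → 7.5 kcal/mol.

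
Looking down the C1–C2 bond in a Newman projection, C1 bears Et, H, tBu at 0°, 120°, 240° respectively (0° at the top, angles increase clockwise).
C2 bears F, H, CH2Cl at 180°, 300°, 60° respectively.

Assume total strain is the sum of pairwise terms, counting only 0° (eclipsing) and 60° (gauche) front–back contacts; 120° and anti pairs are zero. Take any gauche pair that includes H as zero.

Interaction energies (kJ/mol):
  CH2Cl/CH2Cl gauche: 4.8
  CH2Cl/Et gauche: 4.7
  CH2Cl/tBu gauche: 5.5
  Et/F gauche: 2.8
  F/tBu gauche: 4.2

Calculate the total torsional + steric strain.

8.9 kJ/mol

This conformer (staggered): Et(0°)/CH2Cl(60°) gauche 4.7; tBu(240°)/F(180°) gauche 4.2 → 8.9 kJ/mol.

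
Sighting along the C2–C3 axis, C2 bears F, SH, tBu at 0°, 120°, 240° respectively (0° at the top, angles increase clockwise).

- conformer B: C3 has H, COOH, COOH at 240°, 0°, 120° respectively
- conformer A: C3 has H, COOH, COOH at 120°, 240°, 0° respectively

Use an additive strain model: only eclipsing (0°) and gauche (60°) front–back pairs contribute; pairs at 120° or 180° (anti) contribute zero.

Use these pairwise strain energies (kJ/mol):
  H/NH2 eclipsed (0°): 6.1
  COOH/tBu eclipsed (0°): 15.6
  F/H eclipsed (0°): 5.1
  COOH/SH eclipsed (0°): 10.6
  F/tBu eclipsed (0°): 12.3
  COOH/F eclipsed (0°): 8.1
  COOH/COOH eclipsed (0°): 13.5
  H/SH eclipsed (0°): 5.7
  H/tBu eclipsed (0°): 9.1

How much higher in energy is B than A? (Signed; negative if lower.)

B (eclipsed): F(0°)/COOH(0°) eclipsed 8.1; SH(120°)/COOH(120°) eclipsed 10.6; tBu(240°)/H(240°) eclipsed 9.1 → 27.8 kJ/mol.
A (eclipsed): F(0°)/COOH(0°) eclipsed 8.1; SH(120°)/H(120°) eclipsed 5.7; tBu(240°)/COOH(240°) eclipsed 15.6 → 29.4 kJ/mol.
E(B) − E(A) = 27.8 − 29.4 = -1.6 kJ/mol.

-1.6 kJ/mol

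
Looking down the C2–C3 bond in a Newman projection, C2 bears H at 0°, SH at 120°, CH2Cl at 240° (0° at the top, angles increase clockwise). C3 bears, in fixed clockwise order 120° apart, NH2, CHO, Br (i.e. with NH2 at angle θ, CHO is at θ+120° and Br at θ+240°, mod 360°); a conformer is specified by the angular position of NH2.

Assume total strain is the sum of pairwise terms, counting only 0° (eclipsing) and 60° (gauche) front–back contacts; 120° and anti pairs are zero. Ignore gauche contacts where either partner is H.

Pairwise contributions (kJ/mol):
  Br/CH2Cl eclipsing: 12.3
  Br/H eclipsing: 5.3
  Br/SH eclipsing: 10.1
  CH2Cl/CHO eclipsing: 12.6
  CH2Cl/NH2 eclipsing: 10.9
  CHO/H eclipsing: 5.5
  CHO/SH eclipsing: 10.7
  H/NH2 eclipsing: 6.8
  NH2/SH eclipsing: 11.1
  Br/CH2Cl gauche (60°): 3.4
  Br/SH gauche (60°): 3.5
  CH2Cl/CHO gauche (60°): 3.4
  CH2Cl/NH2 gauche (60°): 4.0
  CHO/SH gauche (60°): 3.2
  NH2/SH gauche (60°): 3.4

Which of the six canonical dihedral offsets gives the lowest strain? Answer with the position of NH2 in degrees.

NH2 at 0° (eclipsed): H(0°)/NH2(0°) eclipsed 6.8; SH(120°)/CHO(120°) eclipsed 10.7; CH2Cl(240°)/Br(240°) eclipsed 12.3 → 29.8 kJ/mol.
NH2 at 60° (staggered): SH(120°)/NH2(60°) gauche 3.4; SH(120°)/CHO(180°) gauche 3.2; CH2Cl(240°)/CHO(180°) gauche 3.4; CH2Cl(240°)/Br(300°) gauche 3.4 → 13.4 kJ/mol.
NH2 at 120° (eclipsed): H(0°)/Br(0°) eclipsed 5.3; SH(120°)/NH2(120°) eclipsed 11.1; CH2Cl(240°)/CHO(240°) eclipsed 12.6 → 29.0 kJ/mol.
NH2 at 180° (staggered): SH(120°)/NH2(180°) gauche 3.4; SH(120°)/Br(60°) gauche 3.5; CH2Cl(240°)/NH2(180°) gauche 4.0; CH2Cl(240°)/CHO(300°) gauche 3.4 → 14.3 kJ/mol.
NH2 at 240° (eclipsed): H(0°)/CHO(0°) eclipsed 5.5; SH(120°)/Br(120°) eclipsed 10.1; CH2Cl(240°)/NH2(240°) eclipsed 10.9 → 26.5 kJ/mol.
NH2 at 300° (staggered): SH(120°)/CHO(60°) gauche 3.2; SH(120°)/Br(180°) gauche 3.5; CH2Cl(240°)/NH2(300°) gauche 4.0; CH2Cl(240°)/Br(180°) gauche 3.4 → 14.1 kJ/mol.
The minimum (13.4 kJ/mol) occurs with NH2 at 60°.

60°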